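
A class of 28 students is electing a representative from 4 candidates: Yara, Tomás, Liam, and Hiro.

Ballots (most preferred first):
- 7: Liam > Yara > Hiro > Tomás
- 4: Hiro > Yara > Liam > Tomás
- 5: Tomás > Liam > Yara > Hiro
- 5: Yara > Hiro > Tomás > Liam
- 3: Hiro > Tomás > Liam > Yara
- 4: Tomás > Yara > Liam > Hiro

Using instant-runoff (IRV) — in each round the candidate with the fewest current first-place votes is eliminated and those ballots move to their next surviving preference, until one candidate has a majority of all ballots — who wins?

Round 1: Yara 5, Tomás 9, Liam 7, Hiro 7. Yara eliminated.
Round 2: Tomás 9, Liam 7, Hiro 12. Liam eliminated.
Round 3: Tomás 9, Hiro 19. Hiro has a majority (≥15).

Hiro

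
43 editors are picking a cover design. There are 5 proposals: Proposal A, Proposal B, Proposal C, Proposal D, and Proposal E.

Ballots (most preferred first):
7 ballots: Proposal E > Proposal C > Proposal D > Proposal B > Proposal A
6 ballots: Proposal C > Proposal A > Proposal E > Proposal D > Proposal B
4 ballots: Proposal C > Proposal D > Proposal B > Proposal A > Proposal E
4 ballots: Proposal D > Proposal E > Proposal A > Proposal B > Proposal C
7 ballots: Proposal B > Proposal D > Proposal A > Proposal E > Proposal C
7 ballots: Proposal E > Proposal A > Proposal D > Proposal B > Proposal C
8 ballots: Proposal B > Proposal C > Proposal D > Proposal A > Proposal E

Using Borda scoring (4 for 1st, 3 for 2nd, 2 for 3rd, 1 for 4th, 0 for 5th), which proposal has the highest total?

Proposal A: 7×0 + 6×3 + 4×1 + 4×2 + 7×2 + 7×3 + 8×1 = 73
Proposal B: 7×1 + 6×0 + 4×2 + 4×1 + 7×4 + 7×1 + 8×4 = 86
Proposal C: 7×3 + 6×4 + 4×4 + 4×0 + 7×0 + 7×0 + 8×3 = 85
Proposal D: 7×2 + 6×1 + 4×3 + 4×4 + 7×3 + 7×2 + 8×2 = 99
Proposal E: 7×4 + 6×2 + 4×0 + 4×3 + 7×1 + 7×4 + 8×0 = 87

Proposal D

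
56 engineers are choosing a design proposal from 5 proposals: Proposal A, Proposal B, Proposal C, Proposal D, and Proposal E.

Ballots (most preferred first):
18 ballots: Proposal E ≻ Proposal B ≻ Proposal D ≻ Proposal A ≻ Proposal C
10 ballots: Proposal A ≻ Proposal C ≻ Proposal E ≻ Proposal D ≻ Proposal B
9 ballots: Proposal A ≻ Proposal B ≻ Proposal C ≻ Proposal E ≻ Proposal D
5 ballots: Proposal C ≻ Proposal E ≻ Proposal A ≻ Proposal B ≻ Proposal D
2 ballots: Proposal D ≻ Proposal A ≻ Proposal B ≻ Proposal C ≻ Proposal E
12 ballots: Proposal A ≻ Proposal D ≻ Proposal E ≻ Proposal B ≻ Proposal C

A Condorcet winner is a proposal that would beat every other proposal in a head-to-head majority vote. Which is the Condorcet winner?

Proposal A vs Proposal B: 38–18
Proposal A vs Proposal C: 51–5
Proposal A vs Proposal D: 36–20
Proposal A vs Proposal E: 33–23
Proposal A beats every other proposal.

Proposal A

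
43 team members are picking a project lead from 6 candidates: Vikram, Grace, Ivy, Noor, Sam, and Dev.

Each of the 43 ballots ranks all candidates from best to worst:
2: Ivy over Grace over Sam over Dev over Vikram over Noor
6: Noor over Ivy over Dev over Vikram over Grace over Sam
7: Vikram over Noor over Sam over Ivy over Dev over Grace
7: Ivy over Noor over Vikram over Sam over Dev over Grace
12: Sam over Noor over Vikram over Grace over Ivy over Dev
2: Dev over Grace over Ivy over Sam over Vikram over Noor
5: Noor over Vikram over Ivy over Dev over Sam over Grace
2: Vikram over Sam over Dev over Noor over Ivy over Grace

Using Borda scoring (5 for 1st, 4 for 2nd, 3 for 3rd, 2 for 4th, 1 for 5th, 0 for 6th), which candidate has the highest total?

Noor

Vikram: 2×1 + 6×2 + 7×5 + 7×3 + 12×3 + 2×1 + 5×4 + 2×5 = 138
Grace: 2×4 + 6×1 + 7×0 + 7×0 + 12×2 + 2×4 + 5×0 + 2×0 = 46
Ivy: 2×5 + 6×4 + 7×2 + 7×5 + 12×1 + 2×3 + 5×3 + 2×1 = 118
Noor: 2×0 + 6×5 + 7×4 + 7×4 + 12×4 + 2×0 + 5×5 + 2×2 = 163
Sam: 2×3 + 6×0 + 7×3 + 7×2 + 12×5 + 2×2 + 5×1 + 2×4 = 118
Dev: 2×2 + 6×3 + 7×1 + 7×1 + 12×0 + 2×5 + 5×2 + 2×3 = 62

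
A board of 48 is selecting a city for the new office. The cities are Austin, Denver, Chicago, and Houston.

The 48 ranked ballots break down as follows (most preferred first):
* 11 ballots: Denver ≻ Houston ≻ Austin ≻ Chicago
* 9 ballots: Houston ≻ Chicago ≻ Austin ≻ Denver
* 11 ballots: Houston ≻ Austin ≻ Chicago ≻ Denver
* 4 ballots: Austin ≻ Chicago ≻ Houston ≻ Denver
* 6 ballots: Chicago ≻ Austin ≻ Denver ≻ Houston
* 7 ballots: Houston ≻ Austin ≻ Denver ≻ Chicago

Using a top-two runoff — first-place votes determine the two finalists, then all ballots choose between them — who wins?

Houston

Round 1 first-place votes: Austin 4, Denver 11, Chicago 6, Houston 27. Houston and Denver advance.
Runoff: Houston is ranked above Denver on 31 ballots, Denver above Houston on 17.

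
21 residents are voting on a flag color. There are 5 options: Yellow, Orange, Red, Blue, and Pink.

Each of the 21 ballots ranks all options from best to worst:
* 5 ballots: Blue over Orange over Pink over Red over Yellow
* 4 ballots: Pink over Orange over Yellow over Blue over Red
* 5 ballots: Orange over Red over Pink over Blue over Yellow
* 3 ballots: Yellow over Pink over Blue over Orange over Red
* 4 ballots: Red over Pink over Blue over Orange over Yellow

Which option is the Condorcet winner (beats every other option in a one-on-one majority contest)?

Pink

Pink vs Yellow: 18–3
Pink vs Orange: 11–10
Pink vs Red: 12–9
Pink vs Blue: 16–5
Pink beats every other option.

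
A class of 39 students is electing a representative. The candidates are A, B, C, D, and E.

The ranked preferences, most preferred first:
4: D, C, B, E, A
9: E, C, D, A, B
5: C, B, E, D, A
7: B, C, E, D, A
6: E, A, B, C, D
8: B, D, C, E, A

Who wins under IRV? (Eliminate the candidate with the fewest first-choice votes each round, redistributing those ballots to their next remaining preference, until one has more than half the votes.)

Round 1: A 0, B 15, C 5, D 4, E 15. A eliminated.
Round 2: B 15, C 5, D 4, E 15. D eliminated.
Round 3: B 15, C 9, E 15. C eliminated.
Round 4: B 24, E 15. B has a majority (≥20).

B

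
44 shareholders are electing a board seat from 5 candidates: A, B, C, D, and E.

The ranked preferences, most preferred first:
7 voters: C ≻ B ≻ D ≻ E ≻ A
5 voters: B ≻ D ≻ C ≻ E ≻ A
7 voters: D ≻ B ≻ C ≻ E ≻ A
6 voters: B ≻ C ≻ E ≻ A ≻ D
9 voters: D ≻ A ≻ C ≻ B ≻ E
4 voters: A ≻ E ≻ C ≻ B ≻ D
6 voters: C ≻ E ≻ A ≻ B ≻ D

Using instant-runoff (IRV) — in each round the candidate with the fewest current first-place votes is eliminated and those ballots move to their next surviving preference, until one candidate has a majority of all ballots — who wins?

Round 1: A 4, B 11, C 13, D 16, E 0. E eliminated.
Round 2: A 4, B 11, C 13, D 16. A eliminated.
Round 3: B 11, C 17, D 16. B eliminated.
Round 4: C 23, D 21. C has a majority (≥23).

C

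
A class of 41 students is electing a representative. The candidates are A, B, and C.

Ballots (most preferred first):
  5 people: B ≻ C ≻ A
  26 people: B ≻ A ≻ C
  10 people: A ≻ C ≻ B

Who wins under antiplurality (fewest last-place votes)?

A

Last-place votes: A 5, B 10, C 26.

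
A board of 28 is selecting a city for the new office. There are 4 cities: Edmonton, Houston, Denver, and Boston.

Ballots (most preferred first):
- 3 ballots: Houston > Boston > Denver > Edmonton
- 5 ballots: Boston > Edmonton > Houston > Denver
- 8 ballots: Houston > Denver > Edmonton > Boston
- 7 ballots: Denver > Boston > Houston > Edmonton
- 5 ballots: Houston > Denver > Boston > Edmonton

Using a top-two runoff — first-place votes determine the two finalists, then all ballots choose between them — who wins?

Houston

Round 1 first-place votes: Edmonton 0, Houston 16, Denver 7, Boston 5. Houston and Denver advance.
Runoff: Houston is ranked above Denver on 21 ballots, Denver above Houston on 7.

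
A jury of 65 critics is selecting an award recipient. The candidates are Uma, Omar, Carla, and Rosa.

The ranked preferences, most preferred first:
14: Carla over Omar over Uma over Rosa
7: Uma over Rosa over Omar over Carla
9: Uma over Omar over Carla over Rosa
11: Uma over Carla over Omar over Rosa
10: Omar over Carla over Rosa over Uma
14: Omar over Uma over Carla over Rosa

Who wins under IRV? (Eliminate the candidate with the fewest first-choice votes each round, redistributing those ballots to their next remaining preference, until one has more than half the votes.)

Omar

Round 1: Uma 27, Omar 24, Carla 14, Rosa 0. Rosa eliminated.
Round 2: Uma 27, Omar 24, Carla 14. Carla eliminated.
Round 3: Uma 27, Omar 38. Omar has a majority (≥33).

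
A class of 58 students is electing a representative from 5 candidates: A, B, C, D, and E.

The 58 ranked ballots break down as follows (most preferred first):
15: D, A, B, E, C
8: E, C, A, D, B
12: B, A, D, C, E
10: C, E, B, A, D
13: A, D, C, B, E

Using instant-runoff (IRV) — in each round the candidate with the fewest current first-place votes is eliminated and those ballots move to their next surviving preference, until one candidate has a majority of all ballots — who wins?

Round 1: A 13, B 12, C 10, D 15, E 8. E eliminated.
Round 2: A 13, B 12, C 18, D 15. B eliminated.
Round 3: A 25, C 18, D 15. D eliminated.
Round 4: A 40, C 18. A has a majority (≥30).

A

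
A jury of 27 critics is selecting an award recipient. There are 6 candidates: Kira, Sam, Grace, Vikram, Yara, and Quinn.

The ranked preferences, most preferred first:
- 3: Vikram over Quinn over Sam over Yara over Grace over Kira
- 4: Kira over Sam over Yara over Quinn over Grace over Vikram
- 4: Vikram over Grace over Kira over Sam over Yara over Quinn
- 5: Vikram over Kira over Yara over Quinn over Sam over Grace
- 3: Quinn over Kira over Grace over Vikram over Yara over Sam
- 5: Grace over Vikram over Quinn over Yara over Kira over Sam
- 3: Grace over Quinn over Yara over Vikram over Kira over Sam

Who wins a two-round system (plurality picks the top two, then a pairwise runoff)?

Round 1 first-place votes: Kira 4, Sam 0, Grace 8, Vikram 12, Yara 0, Quinn 3. Vikram and Grace advance.
Runoff: Vikram is ranked above Grace on 12 ballots, Grace above Vikram on 15.

Grace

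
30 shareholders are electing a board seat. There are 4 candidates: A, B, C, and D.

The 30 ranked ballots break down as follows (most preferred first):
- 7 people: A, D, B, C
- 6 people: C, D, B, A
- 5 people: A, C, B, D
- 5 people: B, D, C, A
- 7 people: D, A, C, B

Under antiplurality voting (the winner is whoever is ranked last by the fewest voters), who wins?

Last-place votes: A 11, B 7, C 7, D 5.

D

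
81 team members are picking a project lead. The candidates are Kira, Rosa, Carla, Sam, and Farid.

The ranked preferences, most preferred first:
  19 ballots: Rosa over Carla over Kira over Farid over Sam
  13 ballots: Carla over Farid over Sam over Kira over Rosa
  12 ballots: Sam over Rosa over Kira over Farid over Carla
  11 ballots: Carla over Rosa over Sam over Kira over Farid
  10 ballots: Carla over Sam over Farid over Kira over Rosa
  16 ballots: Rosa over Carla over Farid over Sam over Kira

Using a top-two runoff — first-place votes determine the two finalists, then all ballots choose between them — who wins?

Rosa

Round 1 first-place votes: Kira 0, Rosa 35, Carla 34, Sam 12, Farid 0. Rosa and Carla advance.
Runoff: Rosa is ranked above Carla on 47 ballots, Carla above Rosa on 34.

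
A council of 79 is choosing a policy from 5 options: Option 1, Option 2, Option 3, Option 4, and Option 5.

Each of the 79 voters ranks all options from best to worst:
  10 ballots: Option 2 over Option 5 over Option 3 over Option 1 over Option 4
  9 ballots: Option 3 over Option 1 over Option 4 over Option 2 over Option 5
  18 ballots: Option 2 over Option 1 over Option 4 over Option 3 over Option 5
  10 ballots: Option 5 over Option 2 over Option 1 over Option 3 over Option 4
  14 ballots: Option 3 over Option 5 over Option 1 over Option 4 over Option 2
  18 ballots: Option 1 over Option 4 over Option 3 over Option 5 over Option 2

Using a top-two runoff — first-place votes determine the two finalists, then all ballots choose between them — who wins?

Option 3

Round 1 first-place votes: Option 1 18, Option 2 28, Option 3 23, Option 4 0, Option 5 10. Option 2 and Option 3 advance.
Runoff: Option 2 is ranked above Option 3 on 38 ballots, Option 3 above Option 2 on 41.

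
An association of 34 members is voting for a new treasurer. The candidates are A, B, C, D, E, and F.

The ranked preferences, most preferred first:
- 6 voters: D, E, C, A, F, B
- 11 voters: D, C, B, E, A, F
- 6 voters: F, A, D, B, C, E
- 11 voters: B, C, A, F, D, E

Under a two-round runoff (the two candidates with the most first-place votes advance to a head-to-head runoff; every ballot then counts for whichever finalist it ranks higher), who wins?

D

Round 1 first-place votes: A 0, B 11, C 0, D 17, E 0, F 6. D and B advance.
Runoff: D is ranked above B on 23 ballots, B above D on 11.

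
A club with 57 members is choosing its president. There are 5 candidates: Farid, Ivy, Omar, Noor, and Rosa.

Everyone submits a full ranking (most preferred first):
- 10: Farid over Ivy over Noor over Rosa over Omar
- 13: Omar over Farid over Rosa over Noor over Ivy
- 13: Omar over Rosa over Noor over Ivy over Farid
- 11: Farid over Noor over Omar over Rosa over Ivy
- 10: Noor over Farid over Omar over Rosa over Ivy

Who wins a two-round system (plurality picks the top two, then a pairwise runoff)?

Farid

Round 1 first-place votes: Farid 21, Ivy 0, Omar 26, Noor 10, Rosa 0. Omar and Farid advance.
Runoff: Omar is ranked above Farid on 26 ballots, Farid above Omar on 31.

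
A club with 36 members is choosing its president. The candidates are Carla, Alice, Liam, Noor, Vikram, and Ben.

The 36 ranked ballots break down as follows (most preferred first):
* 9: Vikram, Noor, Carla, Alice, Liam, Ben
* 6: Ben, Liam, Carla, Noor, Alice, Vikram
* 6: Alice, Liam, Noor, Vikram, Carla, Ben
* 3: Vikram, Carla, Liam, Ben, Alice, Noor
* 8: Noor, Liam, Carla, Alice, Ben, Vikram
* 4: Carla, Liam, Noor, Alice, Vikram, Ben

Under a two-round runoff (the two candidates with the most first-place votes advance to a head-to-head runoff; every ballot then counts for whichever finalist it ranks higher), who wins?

Round 1 first-place votes: Carla 4, Alice 6, Liam 0, Noor 8, Vikram 12, Ben 6. Vikram and Noor advance.
Runoff: Vikram is ranked above Noor on 12 ballots, Noor above Vikram on 24.

Noor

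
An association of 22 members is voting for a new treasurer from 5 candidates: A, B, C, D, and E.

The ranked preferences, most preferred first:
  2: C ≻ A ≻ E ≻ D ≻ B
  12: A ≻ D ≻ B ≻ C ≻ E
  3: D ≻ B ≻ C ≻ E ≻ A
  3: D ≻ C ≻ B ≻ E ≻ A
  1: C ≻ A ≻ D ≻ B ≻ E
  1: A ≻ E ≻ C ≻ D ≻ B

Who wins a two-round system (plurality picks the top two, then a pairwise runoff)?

A

Round 1 first-place votes: A 13, B 0, C 3, D 6, E 0. A and D advance.
Runoff: A is ranked above D on 16 ballots, D above A on 6.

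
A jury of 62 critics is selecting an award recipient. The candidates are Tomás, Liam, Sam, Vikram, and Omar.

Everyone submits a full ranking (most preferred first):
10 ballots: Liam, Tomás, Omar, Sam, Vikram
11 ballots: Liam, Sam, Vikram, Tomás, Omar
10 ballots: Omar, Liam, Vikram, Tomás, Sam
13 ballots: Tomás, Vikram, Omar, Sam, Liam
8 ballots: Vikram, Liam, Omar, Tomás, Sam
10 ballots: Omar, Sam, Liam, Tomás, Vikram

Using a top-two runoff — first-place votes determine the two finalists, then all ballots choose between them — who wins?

Round 1 first-place votes: Tomás 13, Liam 21, Sam 0, Vikram 8, Omar 20. Liam and Omar advance.
Runoff: Liam is ranked above Omar on 29 ballots, Omar above Liam on 33.

Omar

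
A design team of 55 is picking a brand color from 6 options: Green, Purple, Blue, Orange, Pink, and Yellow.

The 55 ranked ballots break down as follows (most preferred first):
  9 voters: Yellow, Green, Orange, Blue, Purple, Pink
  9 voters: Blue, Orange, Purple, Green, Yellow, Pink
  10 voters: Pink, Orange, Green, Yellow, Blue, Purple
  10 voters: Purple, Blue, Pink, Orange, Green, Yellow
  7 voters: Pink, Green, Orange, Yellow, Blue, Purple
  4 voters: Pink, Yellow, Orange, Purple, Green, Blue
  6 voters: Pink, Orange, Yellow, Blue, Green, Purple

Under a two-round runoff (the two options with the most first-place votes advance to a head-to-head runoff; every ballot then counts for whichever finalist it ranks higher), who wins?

Purple

Round 1 first-place votes: Green 0, Purple 10, Blue 9, Orange 0, Pink 27, Yellow 9. Pink and Purple advance.
Runoff: Pink is ranked above Purple on 27 ballots, Purple above Pink on 28.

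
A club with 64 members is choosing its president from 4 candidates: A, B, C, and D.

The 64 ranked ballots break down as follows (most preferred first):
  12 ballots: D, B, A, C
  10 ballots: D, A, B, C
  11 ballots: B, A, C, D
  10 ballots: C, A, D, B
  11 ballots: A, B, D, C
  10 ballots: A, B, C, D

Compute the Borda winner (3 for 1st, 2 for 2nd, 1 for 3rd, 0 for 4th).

A: 12×1 + 10×2 + 11×2 + 10×2 + 11×3 + 10×3 = 137
B: 12×2 + 10×1 + 11×3 + 10×0 + 11×2 + 10×2 = 109
C: 12×0 + 10×0 + 11×1 + 10×3 + 11×0 + 10×1 = 51
D: 12×3 + 10×3 + 11×0 + 10×1 + 11×1 + 10×0 = 87

A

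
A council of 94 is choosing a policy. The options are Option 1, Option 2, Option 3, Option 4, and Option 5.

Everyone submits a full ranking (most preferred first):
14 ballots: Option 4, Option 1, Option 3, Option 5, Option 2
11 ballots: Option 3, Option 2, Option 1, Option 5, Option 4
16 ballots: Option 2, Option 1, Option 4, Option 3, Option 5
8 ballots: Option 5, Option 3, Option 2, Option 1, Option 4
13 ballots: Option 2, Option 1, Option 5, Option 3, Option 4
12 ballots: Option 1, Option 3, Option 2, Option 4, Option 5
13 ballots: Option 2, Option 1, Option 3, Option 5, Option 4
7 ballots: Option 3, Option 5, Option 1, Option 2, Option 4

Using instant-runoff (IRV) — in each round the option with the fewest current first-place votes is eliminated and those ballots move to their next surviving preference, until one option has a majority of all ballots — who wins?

Option 3

Round 1: Option 1 12, Option 2 42, Option 3 18, Option 4 14, Option 5 8. Option 5 eliminated.
Round 2: Option 1 12, Option 2 42, Option 3 26, Option 4 14. Option 1 eliminated.
Round 3: Option 2 42, Option 3 38, Option 4 14. Option 4 eliminated.
Round 4: Option 2 42, Option 3 52. Option 3 has a majority (≥48).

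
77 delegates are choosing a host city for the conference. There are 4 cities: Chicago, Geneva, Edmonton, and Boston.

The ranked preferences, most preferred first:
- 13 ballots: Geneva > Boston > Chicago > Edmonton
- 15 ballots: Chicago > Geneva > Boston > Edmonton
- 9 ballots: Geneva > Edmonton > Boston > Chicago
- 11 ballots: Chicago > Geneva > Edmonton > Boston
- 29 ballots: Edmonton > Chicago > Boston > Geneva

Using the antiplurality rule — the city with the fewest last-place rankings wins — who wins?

Chicago

Last-place votes: Chicago 9, Geneva 29, Edmonton 28, Boston 11.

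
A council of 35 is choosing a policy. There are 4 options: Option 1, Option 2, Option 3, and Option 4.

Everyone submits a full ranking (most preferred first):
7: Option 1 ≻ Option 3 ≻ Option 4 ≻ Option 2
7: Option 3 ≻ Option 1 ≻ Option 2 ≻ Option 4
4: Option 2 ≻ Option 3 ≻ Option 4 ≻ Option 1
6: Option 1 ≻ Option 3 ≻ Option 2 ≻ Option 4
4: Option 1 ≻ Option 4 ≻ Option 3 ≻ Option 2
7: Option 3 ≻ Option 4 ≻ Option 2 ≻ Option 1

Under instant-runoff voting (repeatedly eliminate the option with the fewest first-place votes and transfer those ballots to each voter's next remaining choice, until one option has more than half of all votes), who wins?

Option 3

Round 1: Option 1 17, Option 2 4, Option 3 14, Option 4 0. Option 4 eliminated.
Round 2: Option 1 17, Option 2 4, Option 3 14. Option 2 eliminated.
Round 3: Option 1 17, Option 3 18. Option 3 has a majority (≥18).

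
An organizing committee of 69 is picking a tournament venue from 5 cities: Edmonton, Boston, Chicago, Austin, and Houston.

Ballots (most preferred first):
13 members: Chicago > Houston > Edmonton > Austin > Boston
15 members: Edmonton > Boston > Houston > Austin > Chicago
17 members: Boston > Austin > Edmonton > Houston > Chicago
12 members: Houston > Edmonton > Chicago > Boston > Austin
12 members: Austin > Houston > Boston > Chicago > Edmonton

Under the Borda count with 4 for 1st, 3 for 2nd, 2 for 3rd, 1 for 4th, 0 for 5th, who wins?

Houston

Edmonton: 13×2 + 15×4 + 17×2 + 12×3 + 12×0 = 156
Boston: 13×0 + 15×3 + 17×4 + 12×1 + 12×2 = 149
Chicago: 13×4 + 15×0 + 17×0 + 12×2 + 12×1 = 88
Austin: 13×1 + 15×1 + 17×3 + 12×0 + 12×4 = 127
Houston: 13×3 + 15×2 + 17×1 + 12×4 + 12×3 = 170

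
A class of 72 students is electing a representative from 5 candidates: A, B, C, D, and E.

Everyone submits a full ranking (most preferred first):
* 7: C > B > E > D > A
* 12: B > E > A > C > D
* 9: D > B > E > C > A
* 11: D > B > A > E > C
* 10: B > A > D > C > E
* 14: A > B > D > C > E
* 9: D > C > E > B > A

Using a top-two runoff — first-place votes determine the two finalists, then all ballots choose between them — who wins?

Round 1 first-place votes: A 14, B 22, C 7, D 29, E 0. D and B advance.
Runoff: D is ranked above B on 29 ballots, B above D on 43.

B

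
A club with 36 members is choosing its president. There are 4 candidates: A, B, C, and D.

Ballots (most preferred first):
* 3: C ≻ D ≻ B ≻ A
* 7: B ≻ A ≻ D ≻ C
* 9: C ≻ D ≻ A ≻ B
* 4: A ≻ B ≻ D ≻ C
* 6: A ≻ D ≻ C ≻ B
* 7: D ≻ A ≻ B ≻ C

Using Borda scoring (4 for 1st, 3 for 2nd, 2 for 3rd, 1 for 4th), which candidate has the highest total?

A: 3×1 + 7×3 + 9×2 + 4×4 + 6×4 + 7×3 = 103
B: 3×2 + 7×4 + 9×1 + 4×3 + 6×1 + 7×2 = 75
C: 3×4 + 7×1 + 9×4 + 4×1 + 6×2 + 7×1 = 78
D: 3×3 + 7×2 + 9×3 + 4×2 + 6×3 + 7×4 = 104

D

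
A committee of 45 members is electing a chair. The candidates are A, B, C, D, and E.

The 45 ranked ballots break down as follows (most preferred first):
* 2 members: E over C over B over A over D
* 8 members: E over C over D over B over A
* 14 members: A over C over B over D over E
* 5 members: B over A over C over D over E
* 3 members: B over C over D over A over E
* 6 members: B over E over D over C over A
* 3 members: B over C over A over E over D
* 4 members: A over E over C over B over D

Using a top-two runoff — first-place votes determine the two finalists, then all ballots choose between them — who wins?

Round 1 first-place votes: A 18, B 17, C 0, D 0, E 10. A and B advance.
Runoff: A is ranked above B on 18 ballots, B above A on 27.

B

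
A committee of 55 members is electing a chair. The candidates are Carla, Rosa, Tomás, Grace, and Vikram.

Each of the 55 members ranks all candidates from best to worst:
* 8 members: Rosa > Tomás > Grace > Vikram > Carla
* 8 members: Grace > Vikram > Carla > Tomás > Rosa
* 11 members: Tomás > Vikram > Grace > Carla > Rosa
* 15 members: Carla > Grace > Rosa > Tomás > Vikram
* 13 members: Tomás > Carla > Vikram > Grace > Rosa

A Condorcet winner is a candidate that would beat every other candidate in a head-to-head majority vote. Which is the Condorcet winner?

Tomás vs Carla: 32–23
Tomás vs Rosa: 32–23
Tomás vs Grace: 32–23
Tomás vs Vikram: 47–8
Tomás beats every other candidate.

Tomás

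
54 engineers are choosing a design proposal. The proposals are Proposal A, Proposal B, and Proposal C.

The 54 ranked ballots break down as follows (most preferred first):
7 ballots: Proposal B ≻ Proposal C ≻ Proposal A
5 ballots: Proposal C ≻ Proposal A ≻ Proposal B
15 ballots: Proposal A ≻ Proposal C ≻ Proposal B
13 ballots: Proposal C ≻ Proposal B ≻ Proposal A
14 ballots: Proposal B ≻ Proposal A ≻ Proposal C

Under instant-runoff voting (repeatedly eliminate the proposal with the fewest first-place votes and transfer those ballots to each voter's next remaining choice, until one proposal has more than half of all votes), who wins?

Proposal C

Round 1: Proposal A 15, Proposal B 21, Proposal C 18. Proposal A eliminated.
Round 2: Proposal B 21, Proposal C 33. Proposal C has a majority (≥28).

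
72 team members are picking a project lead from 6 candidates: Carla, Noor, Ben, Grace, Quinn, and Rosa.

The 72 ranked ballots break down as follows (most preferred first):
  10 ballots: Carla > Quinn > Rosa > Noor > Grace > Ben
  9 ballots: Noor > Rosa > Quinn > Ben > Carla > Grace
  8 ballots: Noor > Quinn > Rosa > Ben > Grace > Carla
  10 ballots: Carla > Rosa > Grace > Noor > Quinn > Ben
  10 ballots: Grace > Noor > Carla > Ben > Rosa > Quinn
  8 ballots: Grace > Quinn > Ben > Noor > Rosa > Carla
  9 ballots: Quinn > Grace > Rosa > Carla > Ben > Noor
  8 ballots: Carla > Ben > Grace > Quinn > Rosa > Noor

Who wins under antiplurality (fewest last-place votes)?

Last-place votes: Carla 16, Noor 17, Ben 20, Grace 9, Quinn 10, Rosa 0.

Rosa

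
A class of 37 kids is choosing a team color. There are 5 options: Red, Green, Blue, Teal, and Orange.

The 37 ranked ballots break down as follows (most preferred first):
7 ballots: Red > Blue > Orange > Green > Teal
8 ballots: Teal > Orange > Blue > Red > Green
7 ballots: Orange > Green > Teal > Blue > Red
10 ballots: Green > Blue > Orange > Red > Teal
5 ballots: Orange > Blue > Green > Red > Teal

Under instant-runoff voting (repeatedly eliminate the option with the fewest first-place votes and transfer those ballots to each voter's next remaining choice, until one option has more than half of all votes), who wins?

Orange

Round 1: Red 7, Green 10, Blue 0, Teal 8, Orange 12. Blue eliminated.
Round 2: Red 7, Green 10, Teal 8, Orange 12. Red eliminated.
Round 3: Green 10, Teal 8, Orange 19. Orange has a majority (≥19).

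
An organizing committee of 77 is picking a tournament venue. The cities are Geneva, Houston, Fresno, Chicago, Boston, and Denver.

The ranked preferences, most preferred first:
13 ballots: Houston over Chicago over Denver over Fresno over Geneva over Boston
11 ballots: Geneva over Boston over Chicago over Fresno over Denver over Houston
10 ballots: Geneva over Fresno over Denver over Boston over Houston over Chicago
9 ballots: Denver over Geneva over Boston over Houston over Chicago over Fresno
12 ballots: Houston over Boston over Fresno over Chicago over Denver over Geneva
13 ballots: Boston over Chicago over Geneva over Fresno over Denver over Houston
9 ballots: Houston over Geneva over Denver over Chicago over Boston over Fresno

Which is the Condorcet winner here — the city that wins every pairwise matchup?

Geneva vs Houston: 43–34
Geneva vs Fresno: 52–25
Geneva vs Chicago: 39–38
Geneva vs Boston: 52–25
Geneva vs Denver: 43–34
Geneva beats every other city.

Geneva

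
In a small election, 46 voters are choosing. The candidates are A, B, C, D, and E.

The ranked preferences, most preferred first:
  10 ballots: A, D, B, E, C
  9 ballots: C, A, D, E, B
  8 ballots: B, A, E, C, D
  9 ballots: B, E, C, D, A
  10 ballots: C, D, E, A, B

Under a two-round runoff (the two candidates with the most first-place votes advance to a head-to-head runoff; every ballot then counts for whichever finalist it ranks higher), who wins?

B

Round 1 first-place votes: A 10, B 17, C 19, D 0, E 0. C and B advance.
Runoff: C is ranked above B on 19 ballots, B above C on 27.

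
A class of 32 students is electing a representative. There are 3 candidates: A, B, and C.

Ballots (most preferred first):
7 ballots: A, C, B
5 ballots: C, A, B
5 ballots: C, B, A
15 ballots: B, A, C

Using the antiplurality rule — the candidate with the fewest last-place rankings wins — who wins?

A

Last-place votes: A 5, B 12, C 15.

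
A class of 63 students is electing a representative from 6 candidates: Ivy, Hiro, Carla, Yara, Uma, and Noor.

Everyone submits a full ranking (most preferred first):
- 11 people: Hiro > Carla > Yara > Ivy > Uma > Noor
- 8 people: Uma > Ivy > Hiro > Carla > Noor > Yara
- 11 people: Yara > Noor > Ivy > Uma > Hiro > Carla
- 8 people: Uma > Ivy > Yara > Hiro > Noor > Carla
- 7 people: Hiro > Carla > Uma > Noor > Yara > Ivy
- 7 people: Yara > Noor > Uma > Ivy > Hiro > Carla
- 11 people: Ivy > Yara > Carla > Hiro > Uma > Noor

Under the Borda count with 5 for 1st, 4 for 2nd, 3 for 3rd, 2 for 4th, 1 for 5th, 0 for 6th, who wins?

Yara

Ivy: 11×2 + 8×4 + 11×3 + 8×4 + 7×0 + 7×2 + 11×5 = 188
Hiro: 11×5 + 8×3 + 11×1 + 8×2 + 7×5 + 7×1 + 11×2 = 170
Carla: 11×4 + 8×2 + 11×0 + 8×0 + 7×4 + 7×0 + 11×3 = 121
Yara: 11×3 + 8×0 + 11×5 + 8×3 + 7×1 + 7×5 + 11×4 = 198
Uma: 11×1 + 8×5 + 11×2 + 8×5 + 7×3 + 7×3 + 11×1 = 166
Noor: 11×0 + 8×1 + 11×4 + 8×1 + 7×2 + 7×4 + 11×0 = 102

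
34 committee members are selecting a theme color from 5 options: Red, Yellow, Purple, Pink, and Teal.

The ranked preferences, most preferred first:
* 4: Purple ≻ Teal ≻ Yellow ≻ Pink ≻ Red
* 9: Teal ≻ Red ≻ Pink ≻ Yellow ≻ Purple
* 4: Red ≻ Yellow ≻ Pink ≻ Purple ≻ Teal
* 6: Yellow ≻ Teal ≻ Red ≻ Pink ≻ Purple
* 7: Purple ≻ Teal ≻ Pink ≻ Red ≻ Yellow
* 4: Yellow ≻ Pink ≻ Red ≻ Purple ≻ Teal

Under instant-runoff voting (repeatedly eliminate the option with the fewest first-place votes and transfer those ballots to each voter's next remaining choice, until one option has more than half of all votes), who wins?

Yellow

Round 1: Red 4, Yellow 10, Purple 11, Pink 0, Teal 9. Pink eliminated.
Round 2: Red 4, Yellow 10, Purple 11, Teal 9. Red eliminated.
Round 3: Yellow 14, Purple 11, Teal 9. Teal eliminated.
Round 4: Yellow 23, Purple 11. Yellow has a majority (≥18).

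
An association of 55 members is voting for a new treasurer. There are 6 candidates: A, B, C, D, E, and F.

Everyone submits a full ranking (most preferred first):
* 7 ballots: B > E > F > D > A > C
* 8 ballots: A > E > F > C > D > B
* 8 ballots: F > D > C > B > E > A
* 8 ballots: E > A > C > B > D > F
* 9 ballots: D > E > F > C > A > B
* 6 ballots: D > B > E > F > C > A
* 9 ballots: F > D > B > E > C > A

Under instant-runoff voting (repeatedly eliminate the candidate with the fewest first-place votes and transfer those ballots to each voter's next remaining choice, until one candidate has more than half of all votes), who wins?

E

Round 1: A 8, B 7, C 0, D 15, E 8, F 17. C eliminated.
Round 2: A 8, B 7, D 15, E 8, F 17. B eliminated.
Round 3: A 8, D 15, E 15, F 17. A eliminated.
Round 4: D 15, E 23, F 17. D eliminated.
Round 5: E 38, F 17. E has a majority (≥28).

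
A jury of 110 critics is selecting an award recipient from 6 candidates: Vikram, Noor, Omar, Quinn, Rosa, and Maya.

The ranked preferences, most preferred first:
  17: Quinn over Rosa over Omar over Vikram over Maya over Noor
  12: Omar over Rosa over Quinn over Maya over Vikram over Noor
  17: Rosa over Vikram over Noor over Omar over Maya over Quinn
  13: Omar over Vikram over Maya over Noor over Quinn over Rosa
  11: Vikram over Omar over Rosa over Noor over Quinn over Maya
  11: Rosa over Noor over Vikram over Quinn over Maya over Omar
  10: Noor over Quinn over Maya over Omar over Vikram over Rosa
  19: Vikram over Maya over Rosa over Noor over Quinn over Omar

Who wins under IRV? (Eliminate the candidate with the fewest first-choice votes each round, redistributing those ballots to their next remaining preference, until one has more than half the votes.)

Round 1: Vikram 30, Noor 10, Omar 25, Quinn 17, Rosa 28, Maya 0. Maya eliminated.
Round 2: Vikram 30, Noor 10, Omar 25, Quinn 17, Rosa 28. Noor eliminated.
Round 3: Vikram 30, Omar 25, Quinn 27, Rosa 28. Omar eliminated.
Round 4: Vikram 43, Quinn 27, Rosa 40. Quinn eliminated.
Round 5: Vikram 53, Rosa 57. Rosa has a majority (≥56).

Rosa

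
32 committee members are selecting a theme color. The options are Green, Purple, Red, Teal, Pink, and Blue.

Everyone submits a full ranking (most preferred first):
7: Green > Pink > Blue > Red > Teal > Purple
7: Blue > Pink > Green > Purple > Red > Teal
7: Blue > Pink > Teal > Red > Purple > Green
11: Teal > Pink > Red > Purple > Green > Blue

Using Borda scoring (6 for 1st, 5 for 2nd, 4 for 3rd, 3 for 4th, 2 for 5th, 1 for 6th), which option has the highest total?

Green: 7×6 + 7×4 + 7×1 + 11×2 = 99
Purple: 7×1 + 7×3 + 7×2 + 11×3 = 75
Red: 7×3 + 7×2 + 7×3 + 11×4 = 100
Teal: 7×2 + 7×1 + 7×4 + 11×6 = 115
Pink: 7×5 + 7×5 + 7×5 + 11×5 = 160
Blue: 7×4 + 7×6 + 7×6 + 11×1 = 123

Pink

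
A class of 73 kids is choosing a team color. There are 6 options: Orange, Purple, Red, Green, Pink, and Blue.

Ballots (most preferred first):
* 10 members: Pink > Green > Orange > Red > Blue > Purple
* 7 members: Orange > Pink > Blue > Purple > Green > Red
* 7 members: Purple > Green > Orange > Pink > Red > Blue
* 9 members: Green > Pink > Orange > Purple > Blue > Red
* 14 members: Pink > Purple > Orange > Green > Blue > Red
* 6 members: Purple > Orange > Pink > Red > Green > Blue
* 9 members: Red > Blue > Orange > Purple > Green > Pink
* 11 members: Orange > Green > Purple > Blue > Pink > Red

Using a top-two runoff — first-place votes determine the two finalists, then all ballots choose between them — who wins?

Round 1 first-place votes: Orange 18, Purple 13, Red 9, Green 9, Pink 24, Blue 0. Pink and Orange advance.
Runoff: Pink is ranked above Orange on 33 ballots, Orange above Pink on 40.

Orange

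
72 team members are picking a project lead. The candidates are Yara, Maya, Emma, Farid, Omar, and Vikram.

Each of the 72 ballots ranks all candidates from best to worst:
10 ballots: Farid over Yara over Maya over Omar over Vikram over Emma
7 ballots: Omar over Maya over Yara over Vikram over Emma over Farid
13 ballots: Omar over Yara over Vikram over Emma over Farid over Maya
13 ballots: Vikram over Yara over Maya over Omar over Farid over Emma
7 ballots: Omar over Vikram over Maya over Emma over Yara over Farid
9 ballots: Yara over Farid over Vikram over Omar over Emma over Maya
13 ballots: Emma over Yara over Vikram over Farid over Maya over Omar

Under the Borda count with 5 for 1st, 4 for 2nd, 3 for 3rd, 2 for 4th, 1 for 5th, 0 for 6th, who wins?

Yara: 10×4 + 7×3 + 13×4 + 13×4 + 7×1 + 9×5 + 13×4 = 269
Maya: 10×3 + 7×4 + 13×0 + 13×3 + 7×3 + 9×0 + 13×1 = 131
Emma: 10×0 + 7×1 + 13×2 + 13×0 + 7×2 + 9×1 + 13×5 = 121
Farid: 10×5 + 7×0 + 13×1 + 13×1 + 7×0 + 9×4 + 13×2 = 138
Omar: 10×2 + 7×5 + 13×5 + 13×2 + 7×5 + 9×2 + 13×0 = 199
Vikram: 10×1 + 7×2 + 13×3 + 13×5 + 7×4 + 9×3 + 13×3 = 222

Yara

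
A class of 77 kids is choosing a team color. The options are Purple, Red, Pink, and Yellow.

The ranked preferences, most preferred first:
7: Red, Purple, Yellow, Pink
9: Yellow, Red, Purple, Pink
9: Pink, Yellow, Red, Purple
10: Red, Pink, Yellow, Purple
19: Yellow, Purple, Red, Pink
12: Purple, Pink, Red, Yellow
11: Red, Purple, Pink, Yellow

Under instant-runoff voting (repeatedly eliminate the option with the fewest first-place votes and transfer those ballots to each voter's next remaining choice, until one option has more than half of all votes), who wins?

Red

Round 1: Purple 12, Red 28, Pink 9, Yellow 28. Pink eliminated.
Round 2: Purple 12, Red 28, Yellow 37. Purple eliminated.
Round 3: Red 40, Yellow 37. Red has a majority (≥39).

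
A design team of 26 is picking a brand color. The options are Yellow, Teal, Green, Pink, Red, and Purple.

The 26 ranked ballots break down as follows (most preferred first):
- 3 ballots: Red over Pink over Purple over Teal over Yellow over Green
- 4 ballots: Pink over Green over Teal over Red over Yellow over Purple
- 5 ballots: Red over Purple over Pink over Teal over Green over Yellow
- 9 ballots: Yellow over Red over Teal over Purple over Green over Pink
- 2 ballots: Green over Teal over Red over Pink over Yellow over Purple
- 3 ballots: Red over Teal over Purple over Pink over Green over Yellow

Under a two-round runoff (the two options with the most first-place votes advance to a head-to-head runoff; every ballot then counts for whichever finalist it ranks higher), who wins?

Red

Round 1 first-place votes: Yellow 9, Teal 0, Green 2, Pink 4, Red 11, Purple 0. Red and Yellow advance.
Runoff: Red is ranked above Yellow on 17 ballots, Yellow above Red on 9.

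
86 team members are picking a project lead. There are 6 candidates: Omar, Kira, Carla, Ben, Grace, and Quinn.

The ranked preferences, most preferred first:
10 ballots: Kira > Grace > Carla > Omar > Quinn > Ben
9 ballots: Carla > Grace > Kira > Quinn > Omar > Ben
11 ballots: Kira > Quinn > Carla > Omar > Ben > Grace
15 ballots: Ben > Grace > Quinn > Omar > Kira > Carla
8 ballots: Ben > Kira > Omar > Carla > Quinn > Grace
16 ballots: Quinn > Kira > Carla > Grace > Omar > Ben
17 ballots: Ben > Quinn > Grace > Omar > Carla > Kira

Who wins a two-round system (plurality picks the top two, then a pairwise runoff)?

Round 1 first-place votes: Omar 0, Kira 21, Carla 9, Ben 40, Grace 0, Quinn 16. Ben and Kira advance.
Runoff: Ben is ranked above Kira on 40 ballots, Kira above Ben on 46.

Kira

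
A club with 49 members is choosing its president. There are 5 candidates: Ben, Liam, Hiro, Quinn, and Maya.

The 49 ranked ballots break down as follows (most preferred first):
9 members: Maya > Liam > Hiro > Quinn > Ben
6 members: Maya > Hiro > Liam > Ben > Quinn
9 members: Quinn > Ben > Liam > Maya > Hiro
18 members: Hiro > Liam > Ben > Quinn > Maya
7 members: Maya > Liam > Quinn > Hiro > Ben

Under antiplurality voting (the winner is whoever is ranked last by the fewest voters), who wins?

Last-place votes: Ben 16, Liam 0, Hiro 9, Quinn 6, Maya 18.

Liam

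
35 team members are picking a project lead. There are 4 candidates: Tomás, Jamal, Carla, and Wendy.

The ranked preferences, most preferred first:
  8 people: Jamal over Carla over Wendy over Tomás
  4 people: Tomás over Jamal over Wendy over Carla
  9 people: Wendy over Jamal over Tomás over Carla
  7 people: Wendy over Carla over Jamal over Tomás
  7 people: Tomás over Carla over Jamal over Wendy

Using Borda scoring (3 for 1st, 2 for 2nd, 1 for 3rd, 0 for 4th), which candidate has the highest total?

Jamal

Tomás: 8×0 + 4×3 + 9×1 + 7×0 + 7×3 = 42
Jamal: 8×3 + 4×2 + 9×2 + 7×1 + 7×1 = 64
Carla: 8×2 + 4×0 + 9×0 + 7×2 + 7×2 = 44
Wendy: 8×1 + 4×1 + 9×3 + 7×3 + 7×0 = 60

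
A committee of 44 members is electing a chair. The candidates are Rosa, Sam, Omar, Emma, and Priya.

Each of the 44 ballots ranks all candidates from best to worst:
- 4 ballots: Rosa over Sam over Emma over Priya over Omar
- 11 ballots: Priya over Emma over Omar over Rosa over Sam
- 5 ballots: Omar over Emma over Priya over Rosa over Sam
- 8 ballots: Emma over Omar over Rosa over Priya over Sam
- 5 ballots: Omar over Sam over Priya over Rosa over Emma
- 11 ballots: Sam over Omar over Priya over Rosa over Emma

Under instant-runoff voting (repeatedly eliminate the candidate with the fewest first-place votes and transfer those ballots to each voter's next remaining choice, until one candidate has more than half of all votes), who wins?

Round 1: Rosa 4, Sam 11, Omar 10, Emma 8, Priya 11. Rosa eliminated.
Round 2: Sam 15, Omar 10, Emma 8, Priya 11. Emma eliminated.
Round 3: Sam 15, Omar 18, Priya 11. Priya eliminated.
Round 4: Sam 15, Omar 29. Omar has a majority (≥23).

Omar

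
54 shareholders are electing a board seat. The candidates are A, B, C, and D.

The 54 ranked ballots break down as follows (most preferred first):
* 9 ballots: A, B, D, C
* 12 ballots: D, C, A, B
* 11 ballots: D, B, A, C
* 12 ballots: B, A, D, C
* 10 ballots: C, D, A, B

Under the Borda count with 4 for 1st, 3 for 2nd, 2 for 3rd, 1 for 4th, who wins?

D

A: 9×4 + 12×2 + 11×2 + 12×3 + 10×2 = 138
B: 9×3 + 12×1 + 11×3 + 12×4 + 10×1 = 130
C: 9×1 + 12×3 + 11×1 + 12×1 + 10×4 = 108
D: 9×2 + 12×4 + 11×4 + 12×2 + 10×3 = 164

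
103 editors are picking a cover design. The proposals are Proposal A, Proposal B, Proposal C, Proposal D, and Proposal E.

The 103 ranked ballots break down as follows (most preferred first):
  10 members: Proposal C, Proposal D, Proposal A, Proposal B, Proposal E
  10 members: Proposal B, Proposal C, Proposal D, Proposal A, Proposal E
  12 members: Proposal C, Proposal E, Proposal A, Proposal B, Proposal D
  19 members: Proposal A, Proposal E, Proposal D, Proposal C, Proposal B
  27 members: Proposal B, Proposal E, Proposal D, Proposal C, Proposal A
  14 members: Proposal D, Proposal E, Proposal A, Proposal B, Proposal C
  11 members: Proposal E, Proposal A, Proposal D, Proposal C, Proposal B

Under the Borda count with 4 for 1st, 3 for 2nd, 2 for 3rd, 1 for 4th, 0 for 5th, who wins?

Proposal A: 10×2 + 10×1 + 12×2 + 19×4 + 27×0 + 14×2 + 11×3 = 191
Proposal B: 10×1 + 10×4 + 12×1 + 19×0 + 27×4 + 14×1 + 11×0 = 184
Proposal C: 10×4 + 10×3 + 12×4 + 19×1 + 27×1 + 14×0 + 11×1 = 175
Proposal D: 10×3 + 10×2 + 12×0 + 19×2 + 27×2 + 14×4 + 11×2 = 220
Proposal E: 10×0 + 10×0 + 12×3 + 19×3 + 27×3 + 14×3 + 11×4 = 260

Proposal E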